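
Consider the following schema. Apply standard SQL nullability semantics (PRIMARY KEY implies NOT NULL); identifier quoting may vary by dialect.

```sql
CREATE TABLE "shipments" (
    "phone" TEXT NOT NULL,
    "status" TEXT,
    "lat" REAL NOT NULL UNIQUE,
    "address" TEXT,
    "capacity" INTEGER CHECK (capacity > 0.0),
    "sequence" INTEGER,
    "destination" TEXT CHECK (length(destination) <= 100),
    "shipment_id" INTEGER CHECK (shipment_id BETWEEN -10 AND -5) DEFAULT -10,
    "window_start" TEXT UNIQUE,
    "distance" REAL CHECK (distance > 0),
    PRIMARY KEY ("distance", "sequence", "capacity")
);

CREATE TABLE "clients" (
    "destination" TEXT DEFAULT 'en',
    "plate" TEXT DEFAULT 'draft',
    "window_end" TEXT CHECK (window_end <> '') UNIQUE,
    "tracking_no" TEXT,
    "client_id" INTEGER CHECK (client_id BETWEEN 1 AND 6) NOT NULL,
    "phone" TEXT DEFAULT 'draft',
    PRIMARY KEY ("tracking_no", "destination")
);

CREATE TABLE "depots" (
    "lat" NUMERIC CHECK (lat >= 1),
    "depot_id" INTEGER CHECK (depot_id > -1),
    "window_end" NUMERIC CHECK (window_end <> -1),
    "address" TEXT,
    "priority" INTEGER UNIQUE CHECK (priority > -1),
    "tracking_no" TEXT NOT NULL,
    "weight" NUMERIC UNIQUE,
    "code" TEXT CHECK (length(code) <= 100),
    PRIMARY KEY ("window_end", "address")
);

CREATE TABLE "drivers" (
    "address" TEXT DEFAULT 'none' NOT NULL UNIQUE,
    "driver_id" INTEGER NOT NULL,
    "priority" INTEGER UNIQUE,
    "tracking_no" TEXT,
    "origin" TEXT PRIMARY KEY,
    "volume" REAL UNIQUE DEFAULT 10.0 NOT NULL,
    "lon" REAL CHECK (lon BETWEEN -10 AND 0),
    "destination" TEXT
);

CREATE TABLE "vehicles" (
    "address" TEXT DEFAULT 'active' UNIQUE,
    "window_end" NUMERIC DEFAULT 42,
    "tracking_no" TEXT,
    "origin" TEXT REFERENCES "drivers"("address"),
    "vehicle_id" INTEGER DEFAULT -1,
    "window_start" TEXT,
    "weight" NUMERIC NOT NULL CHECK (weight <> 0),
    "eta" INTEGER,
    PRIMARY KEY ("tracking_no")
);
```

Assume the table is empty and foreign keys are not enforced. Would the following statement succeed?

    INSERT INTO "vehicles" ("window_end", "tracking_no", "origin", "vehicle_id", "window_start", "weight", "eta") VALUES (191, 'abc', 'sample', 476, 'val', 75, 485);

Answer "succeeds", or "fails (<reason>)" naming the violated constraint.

NOT NULL columns: tracking_no is supplied; weight is supplied.
CHECK constraints: 75 satisfies (weight <> 0).
No constraint is violated.

succeeds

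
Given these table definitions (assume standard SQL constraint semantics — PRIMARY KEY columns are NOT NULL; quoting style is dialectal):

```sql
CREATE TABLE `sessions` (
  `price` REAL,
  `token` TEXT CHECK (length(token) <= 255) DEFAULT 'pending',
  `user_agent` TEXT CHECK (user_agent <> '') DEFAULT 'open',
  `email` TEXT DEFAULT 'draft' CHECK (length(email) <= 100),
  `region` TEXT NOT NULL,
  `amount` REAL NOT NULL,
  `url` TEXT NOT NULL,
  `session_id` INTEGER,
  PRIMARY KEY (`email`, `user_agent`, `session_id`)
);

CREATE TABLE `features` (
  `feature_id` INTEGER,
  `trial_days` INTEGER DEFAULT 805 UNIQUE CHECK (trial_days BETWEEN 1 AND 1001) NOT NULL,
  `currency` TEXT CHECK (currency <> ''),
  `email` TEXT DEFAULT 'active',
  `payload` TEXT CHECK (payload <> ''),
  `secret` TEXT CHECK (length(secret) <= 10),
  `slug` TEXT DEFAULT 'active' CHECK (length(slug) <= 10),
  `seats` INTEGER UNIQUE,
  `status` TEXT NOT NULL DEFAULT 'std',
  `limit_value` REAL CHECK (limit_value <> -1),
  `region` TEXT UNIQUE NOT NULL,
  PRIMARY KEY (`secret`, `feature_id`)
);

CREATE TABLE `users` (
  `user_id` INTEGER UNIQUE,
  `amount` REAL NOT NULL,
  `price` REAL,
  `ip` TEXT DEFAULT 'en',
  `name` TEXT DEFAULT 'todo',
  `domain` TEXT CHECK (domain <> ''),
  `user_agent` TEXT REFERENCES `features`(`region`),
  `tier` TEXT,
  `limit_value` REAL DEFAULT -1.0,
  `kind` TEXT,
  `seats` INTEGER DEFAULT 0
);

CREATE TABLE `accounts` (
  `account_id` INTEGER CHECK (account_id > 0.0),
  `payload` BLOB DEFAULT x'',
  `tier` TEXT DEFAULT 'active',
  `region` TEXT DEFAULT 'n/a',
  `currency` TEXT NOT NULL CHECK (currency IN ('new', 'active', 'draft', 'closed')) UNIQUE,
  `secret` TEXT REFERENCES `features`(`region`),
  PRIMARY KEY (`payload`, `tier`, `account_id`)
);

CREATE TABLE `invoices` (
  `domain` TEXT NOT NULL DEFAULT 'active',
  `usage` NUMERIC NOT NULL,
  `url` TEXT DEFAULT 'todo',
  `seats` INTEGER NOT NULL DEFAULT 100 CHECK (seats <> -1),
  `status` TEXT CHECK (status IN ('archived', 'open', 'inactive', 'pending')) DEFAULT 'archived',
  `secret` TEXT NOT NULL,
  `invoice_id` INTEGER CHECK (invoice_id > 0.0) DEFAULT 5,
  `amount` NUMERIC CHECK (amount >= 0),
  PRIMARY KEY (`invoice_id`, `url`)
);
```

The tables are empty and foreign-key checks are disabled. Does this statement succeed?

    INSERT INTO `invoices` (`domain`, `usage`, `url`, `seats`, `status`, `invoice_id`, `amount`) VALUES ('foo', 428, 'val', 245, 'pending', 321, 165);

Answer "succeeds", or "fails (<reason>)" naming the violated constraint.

secret is omitted from the column list and has no DEFAULT, so it would receive NULL.
But secret is declared NOT NULL.

fails (NOT NULL on secret)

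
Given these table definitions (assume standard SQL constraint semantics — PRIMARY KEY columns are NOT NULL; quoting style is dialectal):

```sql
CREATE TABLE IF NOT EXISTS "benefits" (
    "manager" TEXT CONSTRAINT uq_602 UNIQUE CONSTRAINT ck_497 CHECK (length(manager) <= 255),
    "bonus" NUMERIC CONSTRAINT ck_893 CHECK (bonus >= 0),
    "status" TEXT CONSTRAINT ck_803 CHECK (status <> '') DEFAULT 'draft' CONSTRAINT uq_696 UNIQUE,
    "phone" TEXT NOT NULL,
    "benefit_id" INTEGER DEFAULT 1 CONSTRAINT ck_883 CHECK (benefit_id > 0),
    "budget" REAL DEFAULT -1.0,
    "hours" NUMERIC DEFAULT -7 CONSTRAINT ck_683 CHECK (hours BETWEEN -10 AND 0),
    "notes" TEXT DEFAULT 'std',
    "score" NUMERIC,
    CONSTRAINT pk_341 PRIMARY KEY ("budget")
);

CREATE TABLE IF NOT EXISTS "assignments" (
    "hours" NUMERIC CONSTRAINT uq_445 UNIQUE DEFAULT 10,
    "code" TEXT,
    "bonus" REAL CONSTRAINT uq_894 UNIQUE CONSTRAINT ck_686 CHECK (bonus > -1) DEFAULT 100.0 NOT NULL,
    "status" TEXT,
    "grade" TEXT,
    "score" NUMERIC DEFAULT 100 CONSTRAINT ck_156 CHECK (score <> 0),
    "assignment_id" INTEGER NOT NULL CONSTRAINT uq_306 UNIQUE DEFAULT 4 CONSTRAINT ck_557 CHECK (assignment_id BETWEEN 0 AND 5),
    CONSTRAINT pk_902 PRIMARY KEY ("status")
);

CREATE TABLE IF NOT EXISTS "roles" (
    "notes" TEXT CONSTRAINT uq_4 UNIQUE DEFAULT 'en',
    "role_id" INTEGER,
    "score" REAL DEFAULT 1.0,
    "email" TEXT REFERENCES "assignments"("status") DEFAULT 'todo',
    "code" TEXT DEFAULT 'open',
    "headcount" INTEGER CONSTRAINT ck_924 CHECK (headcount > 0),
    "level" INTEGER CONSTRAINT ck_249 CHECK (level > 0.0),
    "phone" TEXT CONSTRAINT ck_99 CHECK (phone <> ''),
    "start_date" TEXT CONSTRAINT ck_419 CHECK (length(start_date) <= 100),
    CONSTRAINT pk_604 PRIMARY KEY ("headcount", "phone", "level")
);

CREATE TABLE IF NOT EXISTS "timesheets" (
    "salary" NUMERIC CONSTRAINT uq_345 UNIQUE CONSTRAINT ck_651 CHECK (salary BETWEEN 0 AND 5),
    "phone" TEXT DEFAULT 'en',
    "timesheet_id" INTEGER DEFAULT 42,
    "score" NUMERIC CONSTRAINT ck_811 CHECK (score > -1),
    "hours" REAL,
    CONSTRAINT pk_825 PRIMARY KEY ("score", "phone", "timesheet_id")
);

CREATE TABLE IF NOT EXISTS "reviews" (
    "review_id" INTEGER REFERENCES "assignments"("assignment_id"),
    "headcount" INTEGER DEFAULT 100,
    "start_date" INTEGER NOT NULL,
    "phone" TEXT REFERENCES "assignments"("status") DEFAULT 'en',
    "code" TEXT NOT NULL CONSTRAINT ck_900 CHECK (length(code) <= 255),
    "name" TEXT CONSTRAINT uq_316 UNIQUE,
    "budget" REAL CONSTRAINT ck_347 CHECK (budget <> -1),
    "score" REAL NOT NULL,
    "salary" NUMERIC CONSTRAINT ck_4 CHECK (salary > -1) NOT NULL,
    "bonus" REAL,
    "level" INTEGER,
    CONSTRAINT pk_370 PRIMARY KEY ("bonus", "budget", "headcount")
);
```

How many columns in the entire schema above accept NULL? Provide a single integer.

23

benefits: 7 nullable (manager, bonus, status, benefit_id, hours, notes, score — PK (budget) and explicit NOT NULL columns excluded).
assignments: 4 nullable (hours, code, grade, score — PK (status) and explicit NOT NULL columns excluded).
roles: 6 nullable (notes, role_id, score, email, code, start_date — PK (headcount, phone, level) and explicit NOT NULL columns excluded).
timesheets: 2 nullable (salary, hours — PK (score, phone, timesheet_id) and explicit NOT NULL columns excluded).
reviews: 4 nullable (review_id, phone, name, level — PK (bonus, budget, headcount) and explicit NOT NULL columns excluded).
Total: 7 + 4 + 6 + 2 + 4 = 23.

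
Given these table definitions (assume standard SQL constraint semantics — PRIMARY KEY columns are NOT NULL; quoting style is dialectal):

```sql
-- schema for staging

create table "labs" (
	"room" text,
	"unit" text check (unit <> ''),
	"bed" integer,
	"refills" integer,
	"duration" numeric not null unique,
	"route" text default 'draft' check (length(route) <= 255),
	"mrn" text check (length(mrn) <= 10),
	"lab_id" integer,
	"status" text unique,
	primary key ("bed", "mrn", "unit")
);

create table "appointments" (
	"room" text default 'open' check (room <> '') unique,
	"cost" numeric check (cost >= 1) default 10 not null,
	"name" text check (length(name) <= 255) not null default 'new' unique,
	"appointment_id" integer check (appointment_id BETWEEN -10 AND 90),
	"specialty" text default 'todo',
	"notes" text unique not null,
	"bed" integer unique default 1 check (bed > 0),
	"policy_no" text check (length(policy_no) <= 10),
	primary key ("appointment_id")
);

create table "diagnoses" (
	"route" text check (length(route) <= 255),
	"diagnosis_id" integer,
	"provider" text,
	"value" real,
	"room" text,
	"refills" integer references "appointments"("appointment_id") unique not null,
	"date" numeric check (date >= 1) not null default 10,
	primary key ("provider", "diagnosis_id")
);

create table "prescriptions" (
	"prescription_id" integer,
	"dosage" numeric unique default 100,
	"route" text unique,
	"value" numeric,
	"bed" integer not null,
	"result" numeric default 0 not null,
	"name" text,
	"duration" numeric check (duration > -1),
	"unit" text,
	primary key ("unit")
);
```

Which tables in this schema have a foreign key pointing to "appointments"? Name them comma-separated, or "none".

- diagnoses.refills references appointments(appointment_id).

diagnoses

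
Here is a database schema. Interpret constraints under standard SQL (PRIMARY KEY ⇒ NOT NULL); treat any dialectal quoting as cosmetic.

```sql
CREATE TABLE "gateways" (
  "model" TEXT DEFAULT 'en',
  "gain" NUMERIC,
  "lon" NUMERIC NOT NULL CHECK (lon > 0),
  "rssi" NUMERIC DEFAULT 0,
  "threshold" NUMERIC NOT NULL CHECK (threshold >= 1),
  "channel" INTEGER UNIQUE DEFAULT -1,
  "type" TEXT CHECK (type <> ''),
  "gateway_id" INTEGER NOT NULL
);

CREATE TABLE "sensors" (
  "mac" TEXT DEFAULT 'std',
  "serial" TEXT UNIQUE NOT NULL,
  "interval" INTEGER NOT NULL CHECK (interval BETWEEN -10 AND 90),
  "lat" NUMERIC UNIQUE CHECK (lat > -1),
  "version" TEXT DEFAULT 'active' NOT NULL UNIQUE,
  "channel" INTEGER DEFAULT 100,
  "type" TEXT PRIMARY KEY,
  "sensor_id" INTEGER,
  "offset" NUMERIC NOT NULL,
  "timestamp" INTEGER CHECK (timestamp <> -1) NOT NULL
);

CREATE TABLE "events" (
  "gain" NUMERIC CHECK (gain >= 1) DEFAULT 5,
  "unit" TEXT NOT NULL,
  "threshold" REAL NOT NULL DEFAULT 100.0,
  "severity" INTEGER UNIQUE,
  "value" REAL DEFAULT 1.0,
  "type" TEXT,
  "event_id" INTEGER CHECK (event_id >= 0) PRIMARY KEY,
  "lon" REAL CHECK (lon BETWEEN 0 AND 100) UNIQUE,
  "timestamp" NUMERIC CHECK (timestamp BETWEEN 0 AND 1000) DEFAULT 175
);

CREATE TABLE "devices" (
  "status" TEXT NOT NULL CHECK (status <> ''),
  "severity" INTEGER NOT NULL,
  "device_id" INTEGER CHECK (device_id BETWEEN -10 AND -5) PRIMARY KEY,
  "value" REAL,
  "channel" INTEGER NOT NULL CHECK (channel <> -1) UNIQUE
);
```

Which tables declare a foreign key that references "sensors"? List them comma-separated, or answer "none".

none

No REFERENCES clause anywhere in the schema names sensors.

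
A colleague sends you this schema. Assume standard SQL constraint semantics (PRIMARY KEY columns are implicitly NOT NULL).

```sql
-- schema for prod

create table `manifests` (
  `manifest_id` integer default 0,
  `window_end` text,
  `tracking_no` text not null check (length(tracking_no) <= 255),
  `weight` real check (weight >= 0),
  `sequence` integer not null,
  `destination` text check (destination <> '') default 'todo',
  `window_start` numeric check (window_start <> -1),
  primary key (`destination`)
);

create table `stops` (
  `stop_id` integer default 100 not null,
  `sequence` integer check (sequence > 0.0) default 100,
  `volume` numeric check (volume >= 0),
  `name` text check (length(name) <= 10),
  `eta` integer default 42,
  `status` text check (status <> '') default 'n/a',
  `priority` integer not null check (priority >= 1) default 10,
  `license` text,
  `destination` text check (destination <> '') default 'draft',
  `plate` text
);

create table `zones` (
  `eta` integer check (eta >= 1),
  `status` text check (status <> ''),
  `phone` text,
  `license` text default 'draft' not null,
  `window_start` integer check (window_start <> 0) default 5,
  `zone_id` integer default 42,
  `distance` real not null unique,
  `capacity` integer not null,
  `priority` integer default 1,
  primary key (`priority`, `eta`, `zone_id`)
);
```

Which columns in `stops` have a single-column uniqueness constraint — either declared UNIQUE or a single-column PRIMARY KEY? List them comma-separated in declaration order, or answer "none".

none

- stop_id: no UNIQUE or single-column PK constraint.
- sequence: no UNIQUE or single-column PK constraint.
- volume: no UNIQUE or single-column PK constraint.
- name: no UNIQUE or single-column PK constraint.
- eta: no UNIQUE or single-column PK constraint.
- status: no UNIQUE or single-column PK constraint.
- priority: no UNIQUE or single-column PK constraint.
- license: no UNIQUE or single-column PK constraint.
- destination: no UNIQUE or single-column PK constraint.
- plate: no UNIQUE or single-column PK constraint.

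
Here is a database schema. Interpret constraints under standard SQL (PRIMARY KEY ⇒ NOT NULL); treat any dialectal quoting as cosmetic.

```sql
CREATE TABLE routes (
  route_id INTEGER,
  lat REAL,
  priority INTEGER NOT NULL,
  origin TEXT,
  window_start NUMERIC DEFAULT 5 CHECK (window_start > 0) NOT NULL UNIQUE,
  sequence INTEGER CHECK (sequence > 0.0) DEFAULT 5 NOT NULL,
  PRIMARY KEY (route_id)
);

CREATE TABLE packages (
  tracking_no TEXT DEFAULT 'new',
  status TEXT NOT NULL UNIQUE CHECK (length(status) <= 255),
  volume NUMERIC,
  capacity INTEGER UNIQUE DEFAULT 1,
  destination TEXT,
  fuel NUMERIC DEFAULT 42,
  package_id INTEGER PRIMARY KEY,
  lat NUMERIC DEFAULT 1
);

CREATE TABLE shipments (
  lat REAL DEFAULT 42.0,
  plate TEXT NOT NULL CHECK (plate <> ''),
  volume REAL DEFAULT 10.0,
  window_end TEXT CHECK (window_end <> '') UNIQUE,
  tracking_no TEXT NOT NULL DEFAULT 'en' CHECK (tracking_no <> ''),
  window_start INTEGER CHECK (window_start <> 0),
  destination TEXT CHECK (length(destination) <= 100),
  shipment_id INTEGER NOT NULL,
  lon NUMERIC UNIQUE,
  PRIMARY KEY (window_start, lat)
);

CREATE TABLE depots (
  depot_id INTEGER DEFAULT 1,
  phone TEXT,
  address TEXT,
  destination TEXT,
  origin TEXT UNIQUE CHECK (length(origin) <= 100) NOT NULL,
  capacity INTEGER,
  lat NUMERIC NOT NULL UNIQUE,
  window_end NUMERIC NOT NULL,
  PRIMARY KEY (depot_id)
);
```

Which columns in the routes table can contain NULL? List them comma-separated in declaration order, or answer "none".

- route_id: part of the PRIMARY KEY, which implies NOT NULL → not nullable.
- lat: no NOT NULL constraint applies → nullable.
- priority: declared NOT NULL → not nullable.
- origin: no NOT NULL constraint applies → nullable.
- window_start: declared NOT NULL → not nullable.
- sequence: declared NOT NULL → not nullable.

lat, origin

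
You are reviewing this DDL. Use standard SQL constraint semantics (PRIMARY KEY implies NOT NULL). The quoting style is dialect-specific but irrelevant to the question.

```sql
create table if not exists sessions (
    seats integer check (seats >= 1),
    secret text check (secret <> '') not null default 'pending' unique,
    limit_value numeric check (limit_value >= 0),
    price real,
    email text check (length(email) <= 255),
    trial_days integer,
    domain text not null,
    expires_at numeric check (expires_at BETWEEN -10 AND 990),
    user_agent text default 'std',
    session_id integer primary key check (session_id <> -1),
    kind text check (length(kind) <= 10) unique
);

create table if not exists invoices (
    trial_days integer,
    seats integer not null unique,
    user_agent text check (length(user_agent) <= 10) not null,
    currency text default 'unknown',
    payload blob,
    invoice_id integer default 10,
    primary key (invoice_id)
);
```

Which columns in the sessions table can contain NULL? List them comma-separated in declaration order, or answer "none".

- seats: CHECK does not forbid NULL (a CHECK constraint passes when its expression is NULL) → nullable.
- secret: declared NOT NULL → not nullable.
- limit_value: CHECK does not forbid NULL (a CHECK constraint passes when its expression is NULL) → nullable.
- price: no NOT NULL constraint applies → nullable.
- email: CHECK does not forbid NULL (a CHECK constraint passes when its expression is NULL) → nullable.
- trial_days: no NOT NULL constraint applies → nullable.
- domain: declared NOT NULL → not nullable.
- expires_at: CHECK does not forbid NULL (a CHECK constraint passes when its expression is NULL) → nullable.
- user_agent: DEFAULT only fills an omitted column; an explicit NULL is still allowed → nullable.
- session_id: part of the PRIMARY KEY, which implies NOT NULL → not nullable.
- kind: CHECK does not forbid NULL (a CHECK constraint passes when its expression is NULL) → nullable.

seats, limit_value, price, email, trial_days, expires_at, user_agent, kind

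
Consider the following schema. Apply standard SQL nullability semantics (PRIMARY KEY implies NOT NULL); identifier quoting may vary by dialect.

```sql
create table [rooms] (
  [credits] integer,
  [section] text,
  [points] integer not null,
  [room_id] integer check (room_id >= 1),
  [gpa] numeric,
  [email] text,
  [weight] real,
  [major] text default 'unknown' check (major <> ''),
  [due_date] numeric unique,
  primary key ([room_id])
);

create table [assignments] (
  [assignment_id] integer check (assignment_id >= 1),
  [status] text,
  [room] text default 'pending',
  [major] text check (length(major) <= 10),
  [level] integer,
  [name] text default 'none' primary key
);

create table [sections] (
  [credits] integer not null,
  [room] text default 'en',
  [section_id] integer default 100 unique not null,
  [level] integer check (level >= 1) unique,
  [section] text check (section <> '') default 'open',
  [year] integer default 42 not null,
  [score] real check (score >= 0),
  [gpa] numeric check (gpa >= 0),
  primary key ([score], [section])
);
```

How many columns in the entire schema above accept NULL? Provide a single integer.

15

rooms: 7 nullable (credits, section, gpa, email, weight, major, due_date — PK (room_id) and explicit NOT NULL columns excluded).
assignments: 5 nullable (assignment_id, status, room, major, level — PK (name) and explicit NOT NULL columns excluded).
sections: 3 nullable (room, level, gpa — PK (score, section) and explicit NOT NULL columns excluded).
Total: 7 + 5 + 3 = 15.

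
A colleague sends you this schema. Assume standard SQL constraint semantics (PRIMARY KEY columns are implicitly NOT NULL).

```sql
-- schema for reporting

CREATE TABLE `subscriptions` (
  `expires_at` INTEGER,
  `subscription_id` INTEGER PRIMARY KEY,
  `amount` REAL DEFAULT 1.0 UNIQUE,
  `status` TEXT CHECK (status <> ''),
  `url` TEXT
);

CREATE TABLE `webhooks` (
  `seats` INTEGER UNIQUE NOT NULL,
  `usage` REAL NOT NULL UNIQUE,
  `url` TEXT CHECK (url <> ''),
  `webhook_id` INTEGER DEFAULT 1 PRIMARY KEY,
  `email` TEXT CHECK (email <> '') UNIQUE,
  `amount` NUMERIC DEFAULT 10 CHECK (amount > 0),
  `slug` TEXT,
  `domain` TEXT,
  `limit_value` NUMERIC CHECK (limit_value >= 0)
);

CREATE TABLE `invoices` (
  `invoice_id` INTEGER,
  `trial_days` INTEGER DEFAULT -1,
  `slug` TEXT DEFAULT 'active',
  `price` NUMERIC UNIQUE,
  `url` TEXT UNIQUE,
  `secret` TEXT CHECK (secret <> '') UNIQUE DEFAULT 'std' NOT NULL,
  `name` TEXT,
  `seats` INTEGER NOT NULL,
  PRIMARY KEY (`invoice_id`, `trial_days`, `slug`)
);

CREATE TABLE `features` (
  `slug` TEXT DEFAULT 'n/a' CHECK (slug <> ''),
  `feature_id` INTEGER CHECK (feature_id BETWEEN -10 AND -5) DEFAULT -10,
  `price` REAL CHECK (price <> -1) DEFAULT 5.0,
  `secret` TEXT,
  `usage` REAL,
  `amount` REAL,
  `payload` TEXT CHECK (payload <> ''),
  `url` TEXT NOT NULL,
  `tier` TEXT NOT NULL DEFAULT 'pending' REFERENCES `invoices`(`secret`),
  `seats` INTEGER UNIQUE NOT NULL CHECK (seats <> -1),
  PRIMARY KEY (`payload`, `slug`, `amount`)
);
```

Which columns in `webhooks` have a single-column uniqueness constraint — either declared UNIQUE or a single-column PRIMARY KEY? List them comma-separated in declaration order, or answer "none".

seats, usage, webhook_id, email

- seats: declared UNIQUE → unique.
- usage: declared UNIQUE → unique.
- url: no UNIQUE or single-column PK constraint.
- webhook_id: single-column PRIMARY KEY → unique.
- email: declared UNIQUE → unique.
- amount: no UNIQUE or single-column PK constraint.
- slug: no UNIQUE or single-column PK constraint.
- domain: no UNIQUE or single-column PK constraint.
- limit_value: no UNIQUE or single-column PK constraint.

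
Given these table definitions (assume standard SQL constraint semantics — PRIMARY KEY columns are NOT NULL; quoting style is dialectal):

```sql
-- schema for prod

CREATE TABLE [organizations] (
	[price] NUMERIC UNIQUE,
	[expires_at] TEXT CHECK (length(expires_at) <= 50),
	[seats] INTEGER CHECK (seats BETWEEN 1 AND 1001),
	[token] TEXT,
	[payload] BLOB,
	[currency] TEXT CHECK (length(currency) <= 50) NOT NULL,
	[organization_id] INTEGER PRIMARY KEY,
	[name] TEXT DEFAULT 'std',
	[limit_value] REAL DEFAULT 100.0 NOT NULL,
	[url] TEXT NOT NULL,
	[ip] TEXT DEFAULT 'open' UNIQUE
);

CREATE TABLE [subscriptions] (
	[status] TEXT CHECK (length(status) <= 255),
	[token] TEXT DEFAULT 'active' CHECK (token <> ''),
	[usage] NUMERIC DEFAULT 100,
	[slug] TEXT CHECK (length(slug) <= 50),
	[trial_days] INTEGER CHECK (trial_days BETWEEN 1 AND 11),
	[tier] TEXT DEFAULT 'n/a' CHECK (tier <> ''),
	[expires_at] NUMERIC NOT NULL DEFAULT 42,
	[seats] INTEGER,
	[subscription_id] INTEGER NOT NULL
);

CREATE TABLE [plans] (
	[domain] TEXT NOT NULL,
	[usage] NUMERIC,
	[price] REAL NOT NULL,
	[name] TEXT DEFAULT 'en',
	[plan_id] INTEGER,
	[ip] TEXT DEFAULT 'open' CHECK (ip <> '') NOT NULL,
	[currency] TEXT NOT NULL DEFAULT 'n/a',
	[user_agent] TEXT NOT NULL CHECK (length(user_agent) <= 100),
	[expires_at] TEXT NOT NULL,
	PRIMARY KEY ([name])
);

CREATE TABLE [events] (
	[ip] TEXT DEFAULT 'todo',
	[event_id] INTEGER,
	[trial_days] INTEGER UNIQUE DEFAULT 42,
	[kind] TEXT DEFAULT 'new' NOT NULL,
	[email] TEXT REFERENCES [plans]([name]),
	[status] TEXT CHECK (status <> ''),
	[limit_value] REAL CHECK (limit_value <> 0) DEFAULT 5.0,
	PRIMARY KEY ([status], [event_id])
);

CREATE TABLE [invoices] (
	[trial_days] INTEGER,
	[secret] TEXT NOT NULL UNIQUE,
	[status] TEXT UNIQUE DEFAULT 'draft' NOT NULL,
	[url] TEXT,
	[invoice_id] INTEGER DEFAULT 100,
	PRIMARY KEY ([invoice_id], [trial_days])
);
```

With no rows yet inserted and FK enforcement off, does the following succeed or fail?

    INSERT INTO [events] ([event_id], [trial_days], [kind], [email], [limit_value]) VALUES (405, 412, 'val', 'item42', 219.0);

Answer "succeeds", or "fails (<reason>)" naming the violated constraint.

status is omitted from the column list and has no DEFAULT, so it would receive NULL.
But status is part of the PRIMARY KEY (implied NOT NULL).

fails (NOT NULL on status)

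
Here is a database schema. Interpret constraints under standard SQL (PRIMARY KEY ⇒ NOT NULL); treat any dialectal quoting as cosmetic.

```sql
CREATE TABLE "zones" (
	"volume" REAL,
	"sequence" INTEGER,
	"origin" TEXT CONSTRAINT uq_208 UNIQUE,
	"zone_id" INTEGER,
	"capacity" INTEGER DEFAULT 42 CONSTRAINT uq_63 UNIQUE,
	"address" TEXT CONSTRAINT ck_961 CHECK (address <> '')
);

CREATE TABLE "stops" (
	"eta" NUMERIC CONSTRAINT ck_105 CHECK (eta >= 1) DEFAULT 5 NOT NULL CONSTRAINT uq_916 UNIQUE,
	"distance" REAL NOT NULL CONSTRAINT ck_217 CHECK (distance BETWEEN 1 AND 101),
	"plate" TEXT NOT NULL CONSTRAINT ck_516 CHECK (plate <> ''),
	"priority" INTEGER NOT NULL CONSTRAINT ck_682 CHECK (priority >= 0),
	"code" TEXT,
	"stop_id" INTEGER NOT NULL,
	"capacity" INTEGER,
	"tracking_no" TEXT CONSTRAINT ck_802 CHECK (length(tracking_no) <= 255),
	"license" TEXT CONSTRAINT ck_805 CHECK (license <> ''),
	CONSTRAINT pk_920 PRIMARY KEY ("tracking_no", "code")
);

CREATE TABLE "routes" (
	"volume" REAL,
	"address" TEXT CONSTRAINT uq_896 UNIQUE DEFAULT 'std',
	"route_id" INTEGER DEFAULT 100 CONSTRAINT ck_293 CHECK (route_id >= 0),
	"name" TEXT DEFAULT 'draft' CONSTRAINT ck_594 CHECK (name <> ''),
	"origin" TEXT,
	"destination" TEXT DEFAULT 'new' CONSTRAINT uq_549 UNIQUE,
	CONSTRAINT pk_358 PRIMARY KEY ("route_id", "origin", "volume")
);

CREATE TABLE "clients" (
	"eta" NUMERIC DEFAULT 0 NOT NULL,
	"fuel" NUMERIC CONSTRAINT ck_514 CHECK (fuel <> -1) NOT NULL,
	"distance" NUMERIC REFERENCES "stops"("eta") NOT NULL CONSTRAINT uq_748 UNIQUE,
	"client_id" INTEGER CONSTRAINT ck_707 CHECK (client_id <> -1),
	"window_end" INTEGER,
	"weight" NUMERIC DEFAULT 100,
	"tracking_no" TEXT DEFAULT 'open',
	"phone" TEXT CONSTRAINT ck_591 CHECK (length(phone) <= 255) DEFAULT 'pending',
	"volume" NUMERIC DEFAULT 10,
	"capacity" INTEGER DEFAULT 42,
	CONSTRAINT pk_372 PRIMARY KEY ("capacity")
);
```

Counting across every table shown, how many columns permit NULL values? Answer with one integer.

zones: 6 nullable (volume, sequence, origin, zone_id, capacity, address — PK none and explicit NOT NULL columns excluded).
stops: 2 nullable (capacity, license — PK (tracking_no, code) and explicit NOT NULL columns excluded).
routes: 3 nullable (address, name, destination — PK (route_id, origin, volume) and explicit NOT NULL columns excluded).
clients: 6 nullable (client_id, window_end, weight, tracking_no, phone, volume — PK (capacity) and explicit NOT NULL columns excluded).
Total: 6 + 2 + 3 + 6 = 17.

17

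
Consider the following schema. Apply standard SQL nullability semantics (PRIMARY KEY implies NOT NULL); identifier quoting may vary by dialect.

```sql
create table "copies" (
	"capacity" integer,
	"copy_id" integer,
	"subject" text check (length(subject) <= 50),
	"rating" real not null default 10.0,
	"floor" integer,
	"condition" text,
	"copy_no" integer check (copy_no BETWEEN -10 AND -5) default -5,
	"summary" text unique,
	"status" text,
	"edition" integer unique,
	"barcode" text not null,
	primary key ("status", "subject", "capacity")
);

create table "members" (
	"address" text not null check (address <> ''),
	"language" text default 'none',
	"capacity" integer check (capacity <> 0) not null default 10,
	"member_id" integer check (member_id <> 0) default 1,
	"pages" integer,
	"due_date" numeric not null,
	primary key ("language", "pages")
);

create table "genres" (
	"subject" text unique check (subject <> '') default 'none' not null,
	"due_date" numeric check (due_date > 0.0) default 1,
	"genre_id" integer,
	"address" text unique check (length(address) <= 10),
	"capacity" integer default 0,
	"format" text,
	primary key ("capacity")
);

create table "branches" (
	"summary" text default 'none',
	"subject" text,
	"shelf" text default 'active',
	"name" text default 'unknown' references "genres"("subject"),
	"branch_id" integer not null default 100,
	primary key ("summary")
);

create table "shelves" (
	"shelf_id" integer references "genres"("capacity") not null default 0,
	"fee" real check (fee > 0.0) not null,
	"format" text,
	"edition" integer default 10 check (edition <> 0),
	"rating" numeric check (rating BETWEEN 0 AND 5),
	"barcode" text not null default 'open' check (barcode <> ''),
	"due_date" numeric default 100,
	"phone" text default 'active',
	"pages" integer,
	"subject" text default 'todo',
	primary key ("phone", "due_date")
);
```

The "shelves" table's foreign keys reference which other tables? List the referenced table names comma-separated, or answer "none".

- shelf_id REFERENCES genres(capacity).

genres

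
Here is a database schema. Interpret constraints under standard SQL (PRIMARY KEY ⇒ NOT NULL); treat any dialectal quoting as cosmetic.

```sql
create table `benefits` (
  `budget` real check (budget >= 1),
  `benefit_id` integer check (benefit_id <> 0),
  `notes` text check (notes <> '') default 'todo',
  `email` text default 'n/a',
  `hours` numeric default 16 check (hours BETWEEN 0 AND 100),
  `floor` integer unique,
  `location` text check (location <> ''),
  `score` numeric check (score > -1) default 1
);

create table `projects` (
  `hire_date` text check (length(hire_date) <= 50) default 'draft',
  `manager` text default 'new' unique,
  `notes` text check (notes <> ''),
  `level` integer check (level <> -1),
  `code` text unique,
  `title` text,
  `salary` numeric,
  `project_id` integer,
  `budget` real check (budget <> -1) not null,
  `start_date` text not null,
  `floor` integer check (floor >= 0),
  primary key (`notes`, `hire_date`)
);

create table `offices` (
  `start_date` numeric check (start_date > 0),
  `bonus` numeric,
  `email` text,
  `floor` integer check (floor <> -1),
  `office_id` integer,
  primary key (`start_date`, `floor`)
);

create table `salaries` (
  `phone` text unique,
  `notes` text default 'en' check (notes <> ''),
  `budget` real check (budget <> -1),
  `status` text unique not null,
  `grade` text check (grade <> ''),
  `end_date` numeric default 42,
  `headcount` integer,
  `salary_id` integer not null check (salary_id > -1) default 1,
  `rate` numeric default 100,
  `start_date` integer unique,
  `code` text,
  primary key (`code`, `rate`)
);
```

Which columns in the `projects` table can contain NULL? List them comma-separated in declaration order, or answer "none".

manager, level, code, title, salary, project_id, floor

- hire_date: part of the PRIMARY KEY, which implies NOT NULL → not nullable.
- manager: UNIQUE does not imply NOT NULL → nullable.
- notes: part of the PRIMARY KEY, which implies NOT NULL → not nullable.
- level: CHECK does not forbid NULL (a CHECK constraint passes when its expression is NULL) → nullable.
- code: UNIQUE does not imply NOT NULL → nullable.
- title: no NOT NULL constraint applies → nullable.
- salary: no NOT NULL constraint applies → nullable.
- project_id: no NOT NULL constraint applies → nullable.
- budget: declared NOT NULL → not nullable.
- start_date: declared NOT NULL → not nullable.
- floor: CHECK does not forbid NULL (a CHECK constraint passes when its expression is NULL) → nullable.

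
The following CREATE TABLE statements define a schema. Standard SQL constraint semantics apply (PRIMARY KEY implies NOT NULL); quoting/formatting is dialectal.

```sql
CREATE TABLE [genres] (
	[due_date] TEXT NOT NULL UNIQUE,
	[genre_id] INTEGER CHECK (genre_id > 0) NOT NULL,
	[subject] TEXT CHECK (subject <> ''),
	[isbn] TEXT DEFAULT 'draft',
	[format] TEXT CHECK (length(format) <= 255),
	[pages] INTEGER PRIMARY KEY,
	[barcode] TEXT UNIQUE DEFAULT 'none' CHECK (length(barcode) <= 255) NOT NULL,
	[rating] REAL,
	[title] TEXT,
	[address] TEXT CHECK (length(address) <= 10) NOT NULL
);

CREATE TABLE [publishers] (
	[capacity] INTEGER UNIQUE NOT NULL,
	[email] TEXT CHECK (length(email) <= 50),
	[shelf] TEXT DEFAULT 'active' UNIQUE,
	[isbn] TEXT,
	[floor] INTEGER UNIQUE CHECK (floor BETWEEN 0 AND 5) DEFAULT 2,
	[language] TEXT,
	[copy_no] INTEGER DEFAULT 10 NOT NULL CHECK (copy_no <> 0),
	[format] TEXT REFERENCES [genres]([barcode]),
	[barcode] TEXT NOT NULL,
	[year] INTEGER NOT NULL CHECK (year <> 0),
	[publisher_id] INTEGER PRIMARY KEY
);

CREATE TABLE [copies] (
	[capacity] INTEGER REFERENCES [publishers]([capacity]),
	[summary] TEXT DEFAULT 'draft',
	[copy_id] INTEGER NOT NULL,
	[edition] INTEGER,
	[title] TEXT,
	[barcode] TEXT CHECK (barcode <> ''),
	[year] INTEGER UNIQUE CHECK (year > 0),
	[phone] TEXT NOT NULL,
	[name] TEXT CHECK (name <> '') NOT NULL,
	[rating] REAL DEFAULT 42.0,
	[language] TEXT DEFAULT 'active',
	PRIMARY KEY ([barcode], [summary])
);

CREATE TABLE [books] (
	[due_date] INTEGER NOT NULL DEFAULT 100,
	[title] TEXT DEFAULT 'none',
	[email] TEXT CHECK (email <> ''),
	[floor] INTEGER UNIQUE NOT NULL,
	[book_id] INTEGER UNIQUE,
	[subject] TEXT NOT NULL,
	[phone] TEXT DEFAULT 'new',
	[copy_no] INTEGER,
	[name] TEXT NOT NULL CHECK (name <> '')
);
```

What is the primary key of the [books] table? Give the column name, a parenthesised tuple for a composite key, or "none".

none

No column is declared PRIMARY KEY inline, and there is no table-level PRIMARY KEY clause in books.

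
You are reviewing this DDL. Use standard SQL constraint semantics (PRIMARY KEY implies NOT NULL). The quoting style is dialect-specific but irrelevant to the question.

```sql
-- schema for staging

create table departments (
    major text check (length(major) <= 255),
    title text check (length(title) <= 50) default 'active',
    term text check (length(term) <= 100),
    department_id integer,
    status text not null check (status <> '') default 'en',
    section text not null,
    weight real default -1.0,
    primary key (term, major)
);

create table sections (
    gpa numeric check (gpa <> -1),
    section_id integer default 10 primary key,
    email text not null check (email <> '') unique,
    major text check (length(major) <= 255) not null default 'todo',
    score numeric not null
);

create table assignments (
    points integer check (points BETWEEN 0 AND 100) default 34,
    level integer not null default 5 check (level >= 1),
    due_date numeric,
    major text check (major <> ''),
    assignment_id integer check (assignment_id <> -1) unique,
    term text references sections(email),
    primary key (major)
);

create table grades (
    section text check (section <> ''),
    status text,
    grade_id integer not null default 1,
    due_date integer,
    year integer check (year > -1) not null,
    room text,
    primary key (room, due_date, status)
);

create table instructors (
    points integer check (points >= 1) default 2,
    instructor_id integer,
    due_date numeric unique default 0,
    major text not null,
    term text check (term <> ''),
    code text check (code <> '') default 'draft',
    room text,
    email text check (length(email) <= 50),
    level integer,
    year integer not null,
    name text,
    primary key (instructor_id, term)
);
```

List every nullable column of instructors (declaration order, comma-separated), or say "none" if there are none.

- points: CHECK does not forbid NULL (a CHECK constraint passes when its expression is NULL) → nullable.
- instructor_id: part of the PRIMARY KEY, which implies NOT NULL → not nullable.
- due_date: UNIQUE does not imply NOT NULL → nullable.
- major: declared NOT NULL → not nullable.
- term: part of the PRIMARY KEY, which implies NOT NULL → not nullable.
- code: CHECK does not forbid NULL (a CHECK constraint passes when its expression is NULL) → nullable.
- room: no NOT NULL constraint applies → nullable.
- email: CHECK does not forbid NULL (a CHECK constraint passes when its expression is NULL) → nullable.
- level: no NOT NULL constraint applies → nullable.
- year: declared NOT NULL → not nullable.
- name: no NOT NULL constraint applies → nullable.

points, due_date, code, room, email, level, name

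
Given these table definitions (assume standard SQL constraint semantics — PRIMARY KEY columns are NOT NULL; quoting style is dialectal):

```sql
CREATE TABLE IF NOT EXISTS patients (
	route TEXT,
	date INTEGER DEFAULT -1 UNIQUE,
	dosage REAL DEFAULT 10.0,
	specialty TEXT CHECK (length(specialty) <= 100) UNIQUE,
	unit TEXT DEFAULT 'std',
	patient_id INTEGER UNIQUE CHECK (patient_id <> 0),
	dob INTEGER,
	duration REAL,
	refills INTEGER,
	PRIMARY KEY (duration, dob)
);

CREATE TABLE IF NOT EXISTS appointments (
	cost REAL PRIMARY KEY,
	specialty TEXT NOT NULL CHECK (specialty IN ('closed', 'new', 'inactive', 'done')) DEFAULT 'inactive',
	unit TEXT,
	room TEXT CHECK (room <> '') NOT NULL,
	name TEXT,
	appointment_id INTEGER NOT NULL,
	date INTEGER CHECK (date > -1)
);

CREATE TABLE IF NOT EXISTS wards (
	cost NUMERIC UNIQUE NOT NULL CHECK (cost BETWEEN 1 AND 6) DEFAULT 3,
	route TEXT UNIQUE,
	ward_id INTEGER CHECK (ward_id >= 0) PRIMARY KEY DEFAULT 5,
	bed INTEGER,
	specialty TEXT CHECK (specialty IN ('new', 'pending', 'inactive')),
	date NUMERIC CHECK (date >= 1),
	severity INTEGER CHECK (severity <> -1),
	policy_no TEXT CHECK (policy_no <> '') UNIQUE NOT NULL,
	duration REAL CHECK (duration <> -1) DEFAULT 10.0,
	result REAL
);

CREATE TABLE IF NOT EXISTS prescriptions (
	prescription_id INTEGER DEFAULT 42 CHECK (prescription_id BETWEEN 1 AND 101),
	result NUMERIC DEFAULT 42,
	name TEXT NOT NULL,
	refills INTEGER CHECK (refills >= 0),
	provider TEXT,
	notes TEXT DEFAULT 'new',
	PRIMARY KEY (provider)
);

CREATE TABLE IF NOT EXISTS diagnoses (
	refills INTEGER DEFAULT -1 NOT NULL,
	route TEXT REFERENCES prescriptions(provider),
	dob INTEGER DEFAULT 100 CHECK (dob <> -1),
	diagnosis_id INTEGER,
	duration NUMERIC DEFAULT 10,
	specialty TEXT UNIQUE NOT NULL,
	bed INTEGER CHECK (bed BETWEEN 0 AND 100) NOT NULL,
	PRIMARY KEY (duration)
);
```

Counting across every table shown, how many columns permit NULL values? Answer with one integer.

24

patients: 7 nullable (route, date, dosage, specialty, unit, patient_id, refills — PK (duration, dob) and explicit NOT NULL columns excluded).
appointments: 3 nullable (unit, name, date — PK (cost) and explicit NOT NULL columns excluded).
wards: 7 nullable (route, bed, specialty, date, severity, duration, result — PK (ward_id) and explicit NOT NULL columns excluded).
prescriptions: 4 nullable (prescription_id, result, refills, notes — PK (provider) and explicit NOT NULL columns excluded).
diagnoses: 3 nullable (route, dob, diagnosis_id — PK (duration) and explicit NOT NULL columns excluded).
Total: 7 + 3 + 7 + 4 + 3 = 24.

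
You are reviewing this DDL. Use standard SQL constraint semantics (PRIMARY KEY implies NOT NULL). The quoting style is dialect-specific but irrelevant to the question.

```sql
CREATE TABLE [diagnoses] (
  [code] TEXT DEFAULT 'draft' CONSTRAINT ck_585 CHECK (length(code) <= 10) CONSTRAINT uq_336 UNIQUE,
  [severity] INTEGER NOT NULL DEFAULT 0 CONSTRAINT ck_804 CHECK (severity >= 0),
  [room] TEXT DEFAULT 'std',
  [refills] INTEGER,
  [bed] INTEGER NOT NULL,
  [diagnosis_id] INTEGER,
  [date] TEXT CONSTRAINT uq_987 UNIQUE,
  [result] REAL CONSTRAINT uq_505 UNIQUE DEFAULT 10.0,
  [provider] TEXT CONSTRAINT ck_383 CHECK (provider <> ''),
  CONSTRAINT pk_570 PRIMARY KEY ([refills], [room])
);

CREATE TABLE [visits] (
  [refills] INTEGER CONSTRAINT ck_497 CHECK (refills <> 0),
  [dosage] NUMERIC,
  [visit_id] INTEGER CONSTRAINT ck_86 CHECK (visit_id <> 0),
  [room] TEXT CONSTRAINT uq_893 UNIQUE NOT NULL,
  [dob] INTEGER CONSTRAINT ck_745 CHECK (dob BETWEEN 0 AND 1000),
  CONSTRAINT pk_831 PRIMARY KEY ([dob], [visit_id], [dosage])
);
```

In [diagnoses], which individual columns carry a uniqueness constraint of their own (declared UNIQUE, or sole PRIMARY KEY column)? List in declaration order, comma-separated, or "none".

code, date, result

- code: declared UNIQUE → unique.
- severity: no UNIQUE or single-column PK constraint.
- room: part of a composite PRIMARY KEY — only the tuple is unique, not this column on its own.
- refills: part of a composite PRIMARY KEY — only the tuple is unique, not this column on its own.
- bed: no UNIQUE or single-column PK constraint.
- diagnosis_id: no UNIQUE or single-column PK constraint.
- date: declared UNIQUE → unique.
- result: declared UNIQUE → unique.
- provider: no UNIQUE or single-column PK constraint.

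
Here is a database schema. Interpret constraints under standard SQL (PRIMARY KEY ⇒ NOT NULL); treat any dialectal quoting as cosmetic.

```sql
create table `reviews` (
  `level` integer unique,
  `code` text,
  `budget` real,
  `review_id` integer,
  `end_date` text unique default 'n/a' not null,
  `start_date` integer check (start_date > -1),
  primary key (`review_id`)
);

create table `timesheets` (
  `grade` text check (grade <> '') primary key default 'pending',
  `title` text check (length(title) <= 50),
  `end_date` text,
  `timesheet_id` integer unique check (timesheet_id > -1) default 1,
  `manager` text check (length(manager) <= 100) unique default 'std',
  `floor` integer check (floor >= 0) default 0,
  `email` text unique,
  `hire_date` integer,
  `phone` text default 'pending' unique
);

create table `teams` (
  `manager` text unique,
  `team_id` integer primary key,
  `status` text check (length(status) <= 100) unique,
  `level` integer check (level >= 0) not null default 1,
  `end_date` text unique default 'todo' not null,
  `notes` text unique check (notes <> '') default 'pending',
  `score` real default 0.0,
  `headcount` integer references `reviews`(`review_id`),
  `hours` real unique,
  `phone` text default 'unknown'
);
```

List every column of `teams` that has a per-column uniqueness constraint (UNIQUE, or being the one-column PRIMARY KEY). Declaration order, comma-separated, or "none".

manager, team_id, status, end_date, notes, hours

- manager: declared UNIQUE → unique.
- team_id: single-column PRIMARY KEY → unique.
- status: declared UNIQUE → unique.
- level: no UNIQUE or single-column PK constraint.
- end_date: declared UNIQUE → unique.
- notes: declared UNIQUE → unique.
- score: no UNIQUE or single-column PK constraint.
- headcount: no UNIQUE or single-column PK constraint.
- hours: declared UNIQUE → unique.
- phone: no UNIQUE or single-column PK constraint.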